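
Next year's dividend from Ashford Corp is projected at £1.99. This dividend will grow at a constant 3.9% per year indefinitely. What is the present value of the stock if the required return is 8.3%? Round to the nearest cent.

£45.23

Growing perpetuity: P = D₁ / (r − g) = £1.9900 / (0.083 − 0.039) = £45.23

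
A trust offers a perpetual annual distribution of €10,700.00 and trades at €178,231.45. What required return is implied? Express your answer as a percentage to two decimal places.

6.00%

P = C/r ⇒ r = C/P = €10,700.00/€178,231.45 = 0.060034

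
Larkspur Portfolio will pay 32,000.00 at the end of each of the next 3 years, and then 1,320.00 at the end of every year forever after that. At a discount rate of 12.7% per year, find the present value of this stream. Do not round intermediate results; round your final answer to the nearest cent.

PV of 3-year annuity: 32,000.00 × [1 − (1+0.127)^−3] / 0.127 = 75943.44061
Perpetuity value at year 3: 1,320.00 / 0.127 = 10393.70079
PV of perpetuity: 10393.70079 / (1+0.127)^3 = 7261.03386
Total PV = 75943.44061 + 7261.03386 = 83204.47447

83204.47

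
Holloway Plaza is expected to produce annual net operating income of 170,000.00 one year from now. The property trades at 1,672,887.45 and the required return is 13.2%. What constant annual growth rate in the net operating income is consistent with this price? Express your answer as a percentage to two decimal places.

3.04%

P = D₁/(r−g) ⇒ g = r − D₁/P = 0.132 − 170,000.00/1,672,887.45 = 0.030379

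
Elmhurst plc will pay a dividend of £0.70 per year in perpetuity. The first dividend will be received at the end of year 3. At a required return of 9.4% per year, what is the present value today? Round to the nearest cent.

£6.22

Value at end of year 2: C / r = £0.70 / 0.094 = £7.4468
Discount to today: PV = £7.4468 / (1 + 0.094)^2 = £7.4468 / 1.196836 = £6.22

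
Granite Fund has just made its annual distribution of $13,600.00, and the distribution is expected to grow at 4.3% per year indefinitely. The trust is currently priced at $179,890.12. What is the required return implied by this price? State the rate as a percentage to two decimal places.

D₁ = $13,600.00 × 1.043 = $14,184.8000
P = D₁/(r − g) ⇒ r = D₁/P + g = $14,184.8000/$179,890.12 + 0.043 = 0.078853 + 0.043 = 0.121853

12.19%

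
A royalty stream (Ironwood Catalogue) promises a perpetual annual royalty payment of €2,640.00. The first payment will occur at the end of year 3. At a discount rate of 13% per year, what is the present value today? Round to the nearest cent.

€15903.90

Value at end of year 2: C / r = €2,640.00 / 0.13 = €20,307.6923
Discount to today: PV = €20,307.6923 / (1 + 0.13)^2 = €20,307.6923 / 1.276900 = €15,903.90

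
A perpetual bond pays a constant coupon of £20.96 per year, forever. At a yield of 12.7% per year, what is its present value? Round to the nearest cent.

£165.04

Level perpetuity: PV = C / r = £20.96 / 0.127 = £165.04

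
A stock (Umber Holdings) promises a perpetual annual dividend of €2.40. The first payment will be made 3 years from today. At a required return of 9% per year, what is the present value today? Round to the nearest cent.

€22.44

Value at end of year 2: C / r = €2.40 / 0.09 = €26.6667
Discount to today: PV = €26.6667 / (1 + 0.09)^2 = €26.6667 / 1.188100 = €22.44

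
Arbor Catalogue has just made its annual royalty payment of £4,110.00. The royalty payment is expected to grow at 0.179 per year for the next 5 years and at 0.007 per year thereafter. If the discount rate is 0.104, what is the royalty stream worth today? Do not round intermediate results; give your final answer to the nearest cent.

£84405.81

D_1 = 4845.69000
D_2 = 5713.06851
D_3 = 6735.70777
D_4 = 7941.39946
D_5 = 9362.90997
Terminal value at year 5: TV = D_5×(1+g_2)/(r−g_2) = 9428.45034/0.097 = 97200.51896
P_0 = D_1/(1+r)^1 + D_2/(1+r)^2 + D_3/(1+r)^3 + D_4/(1+r)^4 + D_5/(1+r)^5 + TV/(1+r)^5
    = 4389.21196 + 4687.39212 + 5005.82908 + 5345.89899 + 5709.07148 + 59268.40183 = 84405.80545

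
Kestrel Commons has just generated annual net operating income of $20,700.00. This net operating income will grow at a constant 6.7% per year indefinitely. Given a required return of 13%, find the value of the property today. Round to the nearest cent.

$350585.71

D₁ = D₀ × (1 + g) = $20,700.00 × 1.067 = $22,086.9000
Growing perpetuity: P = D₁ / (r − g) = $22,086.9000 / (0.13 − 0.067) = $350,585.71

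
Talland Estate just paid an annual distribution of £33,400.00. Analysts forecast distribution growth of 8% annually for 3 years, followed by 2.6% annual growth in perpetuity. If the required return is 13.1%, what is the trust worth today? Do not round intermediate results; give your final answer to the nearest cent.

D_1 = 36072.00000
D_2 = 38957.76000
D_3 = 42074.38080
Terminal value at year 3: TV = D_3×(1+g_2)/(r−g_2) = 43168.31470/0.105 = 411126.80667
P_0 = D_1/(1+r)^1 + D_2/(1+r)^2 + D_3/(1+r)^3 + TV/(1+r)^3
    = 31893.89920 + 30455.71277 + 29082.37824 + 284176.38166 = 375608.37187

£375608.37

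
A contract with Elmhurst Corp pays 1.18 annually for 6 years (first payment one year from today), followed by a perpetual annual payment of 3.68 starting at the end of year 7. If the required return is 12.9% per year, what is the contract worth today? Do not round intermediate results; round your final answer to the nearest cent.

18.51

PV of 6-year annuity: 1.18 × [1 − (1+0.129)^−6] / 0.129 = 4.73027
Perpetuity value at year 6: 3.68 / 0.129 = 28.52713
PV of perpetuity: 28.52713 / (1+0.129)^6 = 13.77509
Total PV = 4.73027 + 13.77509 = 18.50536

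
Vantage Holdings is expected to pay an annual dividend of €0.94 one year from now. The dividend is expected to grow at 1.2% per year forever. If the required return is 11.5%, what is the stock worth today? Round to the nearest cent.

€9.13

Growing perpetuity: P = D₁ / (r − g) = €0.9400 / (0.115 − 0.012) = €9.13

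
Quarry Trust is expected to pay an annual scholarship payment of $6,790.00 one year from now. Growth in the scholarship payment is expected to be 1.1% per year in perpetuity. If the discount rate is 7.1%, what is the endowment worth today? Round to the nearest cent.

$113166.67

Growing perpetuity: P = D₁ / (r − g) = $6,790.0000 / (0.071 − 0.011) = $113,166.67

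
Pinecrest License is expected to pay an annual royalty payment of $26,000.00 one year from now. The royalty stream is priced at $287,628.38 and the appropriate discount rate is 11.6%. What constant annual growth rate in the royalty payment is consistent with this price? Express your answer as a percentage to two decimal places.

2.56%

P = D₁/(r−g) ⇒ g = r − D₁/P = 0.116 − $26,000.00/$287,628.38 = 0.025606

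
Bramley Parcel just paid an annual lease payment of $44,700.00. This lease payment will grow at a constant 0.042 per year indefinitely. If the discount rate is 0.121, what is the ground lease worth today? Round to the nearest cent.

$589587.34

D₁ = D₀ × (1 + g) = $44,700.00 × 1.042 = $46,577.4000
Growing perpetuity: P = D₁ / (r − g) = $46,577.4000 / (0.121 − 0.042) = $589,587.34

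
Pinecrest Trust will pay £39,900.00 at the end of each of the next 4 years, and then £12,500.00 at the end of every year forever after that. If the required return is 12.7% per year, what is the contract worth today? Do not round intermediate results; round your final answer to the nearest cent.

£180436.35

PV of 4-year annuity: £39,900.00 × [1 − (1+0.127)^−4] / 0.127 = 119425.00223
Perpetuity value at year 4: £12,500.00 / 0.127 = 98425.19685
PV of perpetuity: 98425.19685 / (1+0.127)^4 = 61011.34903
Total PV = 119425.00223 + 61011.34903 = 180436.35126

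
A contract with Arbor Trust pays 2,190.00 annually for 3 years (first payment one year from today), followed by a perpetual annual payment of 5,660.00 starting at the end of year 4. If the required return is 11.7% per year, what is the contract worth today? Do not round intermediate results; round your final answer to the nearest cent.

39998.56

PV of 3-year annuity: 2,190.00 × [1 − (1+0.117)^−3] / 0.117 = 5287.24608
Perpetuity value at year 3: 5,660.00 / 0.117 = 48376.06838
PV of perpetuity: 48376.06838 / (1+0.117)^3 = 34711.31367
Total PV = 5287.24608 + 34711.31367 = 39998.55975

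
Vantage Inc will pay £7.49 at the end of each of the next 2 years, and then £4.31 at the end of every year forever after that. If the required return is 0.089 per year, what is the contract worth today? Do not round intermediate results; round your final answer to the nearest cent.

PV of 2-year annuity: £7.49 × [1 − (1+0.089)^−2] / 0.089 = 13.19364
Perpetuity value at year 2: £4.31 / 0.089 = 48.42697
PV of perpetuity: 48.42697 / (1+0.089)^2 = 40.83490
Total PV = 13.19364 + 40.83490 = 54.02854

£54.03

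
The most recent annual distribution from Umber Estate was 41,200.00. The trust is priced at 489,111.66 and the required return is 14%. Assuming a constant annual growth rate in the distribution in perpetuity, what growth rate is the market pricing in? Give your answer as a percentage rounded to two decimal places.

P = D₀(1+g)/(r−g) ⇒ P(r−g) = D₀(1+g) ⇒ g(P+D₀) = P·r − D₀
g = (P·r − D₀)/(P + D₀) = (489,111.66×0.14 − 41,200.00) / (489,111.66 + 41,200.00) = 0.051433

5.14%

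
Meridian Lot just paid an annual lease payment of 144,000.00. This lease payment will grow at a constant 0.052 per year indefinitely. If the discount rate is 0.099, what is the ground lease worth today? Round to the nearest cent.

3223148.94

D₁ = D₀ × (1 + g) = 144,000.00 × 1.052 = 151,488.0000
Growing perpetuity: P = D₁ / (r − g) = 151,488.0000 / (0.099 − 0.052) = 3,223,148.94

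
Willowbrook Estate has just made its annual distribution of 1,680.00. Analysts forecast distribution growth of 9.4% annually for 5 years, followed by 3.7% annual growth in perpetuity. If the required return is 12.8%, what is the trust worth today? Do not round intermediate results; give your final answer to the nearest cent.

D_1 = 1837.92000
D_2 = 2010.68448
D_3 = 2199.68882
D_4 = 2406.45957
D_5 = 2632.66677
Terminal value at year 5: TV = D_5×(1+g_2)/(r−g_2) = 2730.07544/0.091 = 30000.82902
P_0 = D_1/(1+r)^1 + D_2/(1+r)^2 + D_3/(1+r)^3 + D_4/(1+r)^4 + D_5/(1+r)^5 + TV/(1+r)^5
    = 1629.36170 + 1580.24974 + 1532.61809 + 1486.42216 + 1441.61865 + 16428.11588 = 24098.38622

24098.39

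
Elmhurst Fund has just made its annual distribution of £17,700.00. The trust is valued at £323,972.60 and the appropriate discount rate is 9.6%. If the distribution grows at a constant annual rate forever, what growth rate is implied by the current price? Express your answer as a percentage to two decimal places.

P = D₀(1+g)/(r−g) ⇒ P(r−g) = D₀(1+g) ⇒ g(P+D₀) = P·r − D₀
g = (P·r − D₀)/(P + D₀) = (£323,972.60×0.096 − £17,700.00) / (£323,972.60 + £17,700.00) = 0.039223

3.92%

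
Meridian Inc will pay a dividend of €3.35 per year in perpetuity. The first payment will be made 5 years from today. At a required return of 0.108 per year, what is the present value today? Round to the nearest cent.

Value at end of year 4: C / r = €3.35 / 0.108 = €31.0185
Discount to today: PV = €31.0185 / (1 + 0.108)^4 = €31.0185 / 1.507159 = €20.58

€20.58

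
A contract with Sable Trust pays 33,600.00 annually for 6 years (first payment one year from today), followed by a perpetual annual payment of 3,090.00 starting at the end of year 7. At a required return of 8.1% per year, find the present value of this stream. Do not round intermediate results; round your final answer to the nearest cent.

178765.35

PV of 6-year annuity: 33,600.00 × [1 − (1+0.081)^−6] / 0.081 = 154858.66575
Perpetuity value at year 6: 3,090.00 / 0.081 = 38148.14815
PV of perpetuity: 38148.14815 / (1+0.081)^6 = 23906.68157
Total PV = 154858.66575 + 23906.68157 = 178765.34732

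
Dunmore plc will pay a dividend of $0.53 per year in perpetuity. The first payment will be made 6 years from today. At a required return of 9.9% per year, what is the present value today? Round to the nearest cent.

$3.34

Value at end of year 5: C / r = $0.53 / 0.099 = $5.3535
Discount to today: PV = $5.3535 / (1 + 0.099)^5 = $5.3535 / 1.603203 = $3.34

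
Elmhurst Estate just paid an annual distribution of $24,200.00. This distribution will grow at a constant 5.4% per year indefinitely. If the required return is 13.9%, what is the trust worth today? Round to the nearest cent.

$300080.00

D₁ = D₀ × (1 + g) = $24,200.00 × 1.054 = $25,506.8000
Growing perpetuity: P = D₁ / (r − g) = $25,506.8000 / (0.139 − 0.054) = $300,080.00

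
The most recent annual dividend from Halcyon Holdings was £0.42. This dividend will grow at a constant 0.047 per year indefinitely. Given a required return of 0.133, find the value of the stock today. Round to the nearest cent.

£5.11

D₁ = D₀ × (1 + g) = £0.42 × 1.047 = £0.4397
Growing perpetuity: P = D₁ / (r − g) = £0.4397 / (0.133 − 0.047) = £5.11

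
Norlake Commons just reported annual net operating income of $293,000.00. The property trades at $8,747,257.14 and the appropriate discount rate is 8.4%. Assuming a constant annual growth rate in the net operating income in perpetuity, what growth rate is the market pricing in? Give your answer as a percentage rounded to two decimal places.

4.89%

P = D₀(1+g)/(r−g) ⇒ P(r−g) = D₀(1+g) ⇒ g(P+D₀) = P·r − D₀
g = (P·r − D₀)/(P + D₀) = ($8,747,257.14×0.084 − $293,000.00) / ($8,747,257.14 + $293,000.00) = 0.048867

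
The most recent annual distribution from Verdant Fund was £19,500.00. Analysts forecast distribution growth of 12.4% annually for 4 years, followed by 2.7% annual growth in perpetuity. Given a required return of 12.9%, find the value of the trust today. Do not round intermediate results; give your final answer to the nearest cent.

D_1 = 21918.00000
D_2 = 24635.83200
D_3 = 27690.67517
D_4 = 31124.31889
Terminal value at year 4: TV = D_4×(1+g_2)/(r−g_2) = 31964.67550/0.102 = 313379.17156
P_0 = D_1/(1+r)^1 + D_2/(1+r)^2 + D_3/(1+r)^3 + D_4/(1+r)^4 + TV/(1+r)^4
    = 19413.64039 + 19327.66324 + 19242.06686 + 19156.84955 + 192883.18130 = 270023.40135

£270023.40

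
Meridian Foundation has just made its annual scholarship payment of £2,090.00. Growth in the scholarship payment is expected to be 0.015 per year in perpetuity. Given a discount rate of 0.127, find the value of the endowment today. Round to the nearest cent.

D₁ = D₀ × (1 + g) = £2,090.00 × 1.015 = £2,121.3500
Growing perpetuity: P = D₁ / (r − g) = £2,121.3500 / (0.127 − 0.015) = £18,940.63

£18940.63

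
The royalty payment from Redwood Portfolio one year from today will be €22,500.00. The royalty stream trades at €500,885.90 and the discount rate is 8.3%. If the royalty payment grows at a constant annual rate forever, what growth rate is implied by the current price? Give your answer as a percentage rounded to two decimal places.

3.81%

P = D₁/(r−g) ⇒ g = r − D₁/P = 0.083 − €22,500.00/€500,885.90 = 0.038080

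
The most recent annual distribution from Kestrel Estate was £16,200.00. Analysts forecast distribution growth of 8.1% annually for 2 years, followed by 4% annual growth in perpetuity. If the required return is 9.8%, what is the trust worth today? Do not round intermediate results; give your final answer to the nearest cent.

D_1 = 17512.20000
D_2 = 18930.68820
Terminal value at year 2: TV = D_2×(1+g_2)/(r−g_2) = 19687.91573/0.058 = 339446.82290
P_0 = D_1/(1+r)^1 + D_2/(1+r)^2 + TV/(1+r)^2
    = 15949.18033 + 15702.24402 + 281557.47899 = 313208.90334

£313208.90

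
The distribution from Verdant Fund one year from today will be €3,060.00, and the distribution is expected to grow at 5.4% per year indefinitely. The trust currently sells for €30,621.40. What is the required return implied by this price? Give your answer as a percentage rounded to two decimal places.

15.39%

P = D₁/(r − g) ⇒ r = D₁/P + g = €3,060.0000/€30,621.40 + 0.054 = 0.099930 + 0.054 = 0.153930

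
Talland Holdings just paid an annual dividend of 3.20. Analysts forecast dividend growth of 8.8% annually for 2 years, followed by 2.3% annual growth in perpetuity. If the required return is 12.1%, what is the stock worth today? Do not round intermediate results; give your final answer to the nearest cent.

37.59

D_1 = 3.48160
D_2 = 3.78798
Terminal value at year 2: TV = D_2×(1+g_2)/(r−g_2) = 3.87510/0.098 = 39.54188
P_0 = D_1/(1+r)^1 + D_2/(1+r)^2 + TV/(1+r)^2
    = 3.10580 + 3.01437 + 31.46633 = 37.58650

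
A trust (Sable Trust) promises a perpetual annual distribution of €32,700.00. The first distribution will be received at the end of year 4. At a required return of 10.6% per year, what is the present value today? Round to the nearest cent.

Value at end of year 3: C / r = €32,700.00 / 0.106 = €308,490.5660
Discount to today: PV = €308,490.5660 / (1 + 0.106)^3 = €308,490.5660 / 1.352899 = €228,021.87

€228021.87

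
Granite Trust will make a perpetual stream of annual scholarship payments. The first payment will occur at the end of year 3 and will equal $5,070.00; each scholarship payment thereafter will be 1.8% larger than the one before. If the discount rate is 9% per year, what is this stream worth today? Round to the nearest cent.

Value at end of year 2: C₁ / (r − g) = $5,070.00 / (0.09 − 0.018) = $70,416.6667
Discount to today: PV = $70,416.6667 / (1 + 0.09)^2 = $70,416.6667 / 1.188100 = $59,268.30

$59268.30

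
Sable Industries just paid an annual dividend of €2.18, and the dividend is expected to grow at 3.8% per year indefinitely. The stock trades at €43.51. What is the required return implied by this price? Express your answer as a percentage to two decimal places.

D₁ = €2.18 × 1.038 = €2.2628
P = D₁/(r − g) ⇒ r = D₁/P + g = €2.2628/€43.51 + 0.038 = 0.052007 + 0.038 = 0.090007

9.00%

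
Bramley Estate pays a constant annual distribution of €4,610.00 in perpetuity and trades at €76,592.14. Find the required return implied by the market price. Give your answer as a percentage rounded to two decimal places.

P = C/r ⇒ r = C/P = €4,610.00/€76,592.14 = 0.060189

6.02%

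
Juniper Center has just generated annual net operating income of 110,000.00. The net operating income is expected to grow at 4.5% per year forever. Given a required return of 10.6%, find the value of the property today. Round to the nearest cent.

D₁ = D₀ × (1 + g) = 110,000.00 × 1.045 = 114,950.0000
Growing perpetuity: P = D₁ / (r − g) = 114,950.0000 / (0.106 − 0.045) = 1,884,426.23

1884426.23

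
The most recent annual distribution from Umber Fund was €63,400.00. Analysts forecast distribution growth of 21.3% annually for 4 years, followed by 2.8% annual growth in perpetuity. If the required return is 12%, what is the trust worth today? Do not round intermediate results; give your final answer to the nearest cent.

€1285488.62

D_1 = 76904.20000
D_2 = 93284.79460
D_3 = 113154.45585
D_4 = 137256.35495
Terminal value at year 4: TV = D_4×(1+g_2)/(r−g_2) = 141099.53288/0.092 = 1533690.57483
P_0 = D_1/(1+r)^1 + D_2/(1+r)^2 + D_3/(1+r)^3 + D_4/(1+r)^4 + TV/(1+r)^4
    = 68664.46429 + 74366.06712 + 80541.10663 + 87228.89494 + 974688.08698 = 1285488.61996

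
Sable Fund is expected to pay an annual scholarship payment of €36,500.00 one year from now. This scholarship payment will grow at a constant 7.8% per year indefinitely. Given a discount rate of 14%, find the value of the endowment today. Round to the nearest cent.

Growing perpetuity: P = D₁ / (r − g) = €36,500.0000 / (0.14 − 0.078) = €588,709.68

€588709.68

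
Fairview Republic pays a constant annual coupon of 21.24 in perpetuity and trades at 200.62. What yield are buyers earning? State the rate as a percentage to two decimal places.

10.59%

P = C/r ⇒ r = C/P = 21.24/200.62 = 0.105872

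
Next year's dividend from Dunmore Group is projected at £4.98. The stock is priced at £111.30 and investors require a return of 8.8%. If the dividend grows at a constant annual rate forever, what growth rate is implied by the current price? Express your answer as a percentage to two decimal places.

4.33%

P = D₁/(r−g) ⇒ g = r − D₁/P = 0.088 − £4.98/£111.30 = 0.043256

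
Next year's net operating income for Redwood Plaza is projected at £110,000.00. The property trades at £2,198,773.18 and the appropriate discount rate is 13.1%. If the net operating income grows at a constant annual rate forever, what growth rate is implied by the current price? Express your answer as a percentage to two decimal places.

8.10%

P = D₁/(r−g) ⇒ g = r − D₁/P = 0.131 − £110,000.00/£2,198,773.18 = 0.080972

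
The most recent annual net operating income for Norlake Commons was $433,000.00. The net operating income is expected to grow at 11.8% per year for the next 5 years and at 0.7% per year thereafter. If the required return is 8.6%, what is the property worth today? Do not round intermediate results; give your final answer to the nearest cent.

$8745970.85

D_1 = 484094.00000
D_2 = 541217.09200
D_3 = 605080.70886
D_4 = 676480.23250
D_5 = 756304.89994
Terminal value at year 5: TV = D_5×(1+g_2)/(r−g_2) = 761599.03424/0.079 = 9640494.10425
P_0 = D_1/(1+r)^1 + D_2/(1+r)^2 + D_3/(1+r)^3 + D_4/(1+r)^4 + D_5/(1+r)^5 + TV/(1+r)^5
    = 445758.74770 + 458893.44376 + 472415.16586 + 486335.31808 + 500665.64053 + 6381902.53179 = 8745970.84772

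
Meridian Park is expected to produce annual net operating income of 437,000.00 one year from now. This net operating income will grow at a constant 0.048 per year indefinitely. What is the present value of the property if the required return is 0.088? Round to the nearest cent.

10925000.00

Growing perpetuity: P = D₁ / (r − g) = 437,000.0000 / (0.088 − 0.048) = 10,925,000.00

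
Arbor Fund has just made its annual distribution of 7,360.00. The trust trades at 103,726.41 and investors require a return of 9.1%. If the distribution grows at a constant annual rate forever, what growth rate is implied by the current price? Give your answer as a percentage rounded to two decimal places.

P = D₀(1+g)/(r−g) ⇒ P(r−g) = D₀(1+g) ⇒ g(P+D₀) = P·r − D₀
g = (P·r − D₀)/(P + D₀) = (103,726.41×0.091 − 7,360.00) / (103,726.41 + 7,360.00) = 0.018716

1.87%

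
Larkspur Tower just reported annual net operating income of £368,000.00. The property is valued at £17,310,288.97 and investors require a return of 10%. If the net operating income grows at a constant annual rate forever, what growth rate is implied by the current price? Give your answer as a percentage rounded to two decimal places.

P = D₀(1+g)/(r−g) ⇒ P(r−g) = D₀(1+g) ⇒ g(P+D₀) = P·r − D₀
g = (P·r − D₀)/(P + D₀) = (£17,310,288.97×0.1 − £368,000.00) / (£17,310,288.97 + £368,000.00) = 0.077102

7.71%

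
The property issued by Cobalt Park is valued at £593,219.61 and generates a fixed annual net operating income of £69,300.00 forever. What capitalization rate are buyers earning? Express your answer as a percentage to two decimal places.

P = C/r ⇒ r = C/P = £69,300.00/£593,219.61 = 0.116820

11.68%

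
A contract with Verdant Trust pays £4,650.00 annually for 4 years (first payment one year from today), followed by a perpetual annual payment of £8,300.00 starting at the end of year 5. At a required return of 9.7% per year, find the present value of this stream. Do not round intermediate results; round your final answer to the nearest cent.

£73921.46

PV of 4-year annuity: £4,650.00 × [1 − (1+0.097)^−4] / 0.097 = 14836.10820
Perpetuity value at year 4: £8,300.00 / 0.097 = 85567.01031
PV of perpetuity: 85567.01031 / (1+0.097)^4 = 59085.35481
Total PV = 14836.10820 + 59085.35481 = 73921.46301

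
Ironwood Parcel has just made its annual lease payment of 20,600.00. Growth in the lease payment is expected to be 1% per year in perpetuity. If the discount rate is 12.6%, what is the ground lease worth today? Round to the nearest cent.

179362.07

D₁ = D₀ × (1 + g) = 20,600.00 × 1.01 = 20,806.0000
Growing perpetuity: P = D₁ / (r − g) = 20,806.0000 / (0.126 − 0.01) = 179,362.07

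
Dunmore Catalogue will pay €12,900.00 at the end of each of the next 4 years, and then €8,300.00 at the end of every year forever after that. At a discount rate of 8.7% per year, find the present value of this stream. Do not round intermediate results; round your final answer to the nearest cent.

€110403.67

PV of 4-year annuity: €12,900.00 × [1 − (1+0.087)^−4] / 0.087 = 42069.07245
Perpetuity value at year 4: €8,300.00 / 0.087 = 95402.29885
PV of perpetuity: 95402.29885 / (1+0.087)^4 = 68334.60107
Total PV = 42069.07245 + 68334.60107 = 110403.67352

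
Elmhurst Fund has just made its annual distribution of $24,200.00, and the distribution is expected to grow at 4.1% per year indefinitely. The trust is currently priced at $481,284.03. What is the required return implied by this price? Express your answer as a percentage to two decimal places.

9.33%

D₁ = $24,200.00 × 1.041 = $25,192.2000
P = D₁/(r − g) ⇒ r = D₁/P + g = $25,192.2000/$481,284.03 + 0.041 = 0.052344 + 0.041 = 0.093344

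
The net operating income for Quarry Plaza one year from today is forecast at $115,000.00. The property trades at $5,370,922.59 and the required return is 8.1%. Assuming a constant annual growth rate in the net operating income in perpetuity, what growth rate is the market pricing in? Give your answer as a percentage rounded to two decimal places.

5.96%

P = D₁/(r−g) ⇒ g = r − D₁/P = 0.081 − $115,000.00/$5,370,922.59 = 0.059588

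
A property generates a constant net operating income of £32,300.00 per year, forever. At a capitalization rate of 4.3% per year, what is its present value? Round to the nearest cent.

Level perpetuity: PV = C / r = £32,300.00 / 0.043 = £751,162.79

£751162.79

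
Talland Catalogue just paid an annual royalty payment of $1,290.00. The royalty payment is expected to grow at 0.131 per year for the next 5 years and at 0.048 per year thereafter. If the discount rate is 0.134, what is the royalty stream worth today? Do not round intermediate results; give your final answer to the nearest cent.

D_1 = 1458.99000
D_2 = 1650.11769
D_3 = 1866.28311
D_4 = 2110.76619
D_5 = 2387.27657
Terminal value at year 5: TV = D_5×(1+g_2)/(r−g_2) = 2501.86584/0.086 = 29091.46327
P_0 = D_1/(1+r)^1 + D_2/(1+r)^2 + D_3/(1+r)^3 + D_4/(1+r)^4 + D_5/(1+r)^5 + TV/(1+r)^5
    = 1286.58730 + 1283.18363 + 1279.78897 + 1276.40328 + 1273.02655 + 15513.16078 = 21912.15051

$21912.15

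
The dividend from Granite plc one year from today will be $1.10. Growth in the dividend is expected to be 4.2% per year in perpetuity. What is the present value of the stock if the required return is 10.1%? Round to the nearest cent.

Growing perpetuity: P = D₁ / (r − g) = $1.1000 / (0.101 − 0.042) = $18.64

$18.64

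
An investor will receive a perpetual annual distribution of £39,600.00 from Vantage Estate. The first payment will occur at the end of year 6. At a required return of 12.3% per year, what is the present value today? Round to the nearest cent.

£180256.65

Value at end of year 5: C / r = £39,600.00 / 0.123 = £321,951.2195
Discount to today: PV = £321,951.2195 / (1 + 0.123)^5 = £321,951.2195 / 1.786071 = £180,256.65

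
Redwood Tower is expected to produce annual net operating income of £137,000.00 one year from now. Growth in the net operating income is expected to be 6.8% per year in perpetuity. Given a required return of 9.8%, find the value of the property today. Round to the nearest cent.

£4566666.67

Growing perpetuity: P = D₁ / (r − g) = £137,000.0000 / (0.098 − 0.068) = £4,566,666.67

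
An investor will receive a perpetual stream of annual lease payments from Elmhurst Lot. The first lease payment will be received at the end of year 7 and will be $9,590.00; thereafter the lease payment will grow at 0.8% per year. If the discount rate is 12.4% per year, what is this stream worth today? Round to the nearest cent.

$40998.01

Value at end of year 6: C₁ / (r − g) = $9,590.00 / (0.124 − 0.008) = $82,672.4138
Discount to today: PV = $82,672.4138 / (1 + 0.124)^6 = $82,672.4138 / 2.016498 = $40,998.01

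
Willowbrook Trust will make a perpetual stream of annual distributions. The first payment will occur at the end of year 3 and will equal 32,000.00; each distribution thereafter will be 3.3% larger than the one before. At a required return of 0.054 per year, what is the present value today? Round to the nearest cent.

Value at end of year 2: C₁ / (r − g) = 32,000.00 / (0.054 − 0.033) = 1,523,809.5238
Discount to today: PV = 1,523,809.5238 / (1 + 0.054)^2 = 1,523,809.5238 / 1.110916 = 1,371,669.44

1371669.44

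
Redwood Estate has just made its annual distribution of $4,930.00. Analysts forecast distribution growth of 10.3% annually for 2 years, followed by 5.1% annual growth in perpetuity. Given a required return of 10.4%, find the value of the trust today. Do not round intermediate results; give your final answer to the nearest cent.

$107432.41

D_1 = 5437.79000
D_2 = 5997.88237
Terminal value at year 2: TV = D_2×(1+g_2)/(r−g_2) = 6303.77437/0.053 = 118939.13907
P_0 = D_1/(1+r)^1 + D_2/(1+r)^2 + TV/(1+r)^2
    = 4925.53442 + 4921.07289 + 97585.80382 = 107432.41113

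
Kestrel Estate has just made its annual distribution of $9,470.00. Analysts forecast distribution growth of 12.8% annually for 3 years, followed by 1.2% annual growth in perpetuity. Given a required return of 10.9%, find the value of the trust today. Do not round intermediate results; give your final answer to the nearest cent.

D_1 = 10682.16000
D_2 = 12049.47648
D_3 = 13591.80947
Terminal value at year 3: TV = D_3×(1+g_2)/(r−g_2) = 13754.91118/0.097 = 141803.20807
P_0 = D_1/(1+r)^1 + D_2/(1+r)^2 + D_3/(1+r)^3 + TV/(1+r)^3
    = 9632.24527 + 9797.27021 + 9965.12245 + 103966.01976 = 133360.65768

$133360.66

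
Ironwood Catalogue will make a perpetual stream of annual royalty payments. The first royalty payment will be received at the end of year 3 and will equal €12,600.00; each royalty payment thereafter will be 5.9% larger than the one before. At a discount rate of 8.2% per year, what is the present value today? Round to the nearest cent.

€467937.86

Value at end of year 2: C₁ / (r − g) = €12,600.00 / (0.082 − 0.059) = €547,826.0870
Discount to today: PV = €547,826.0870 / (1 + 0.082)^2 = €547,826.0870 / 1.170724 = €467,937.86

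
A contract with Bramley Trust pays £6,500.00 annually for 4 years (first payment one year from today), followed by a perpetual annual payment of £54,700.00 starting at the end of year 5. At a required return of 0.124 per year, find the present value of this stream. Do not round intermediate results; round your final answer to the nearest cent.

PV of 4-year annuity: £6,500.00 × [1 − (1+0.124)^−4] / 0.124 = 19577.59457
Perpetuity value at year 4: £54,700.00 / 0.124 = 441129.03226
PV of perpetuity: 441129.03226 / (1+0.124)^4 = 276376.04408
Total PV = 19577.59457 + 276376.04408 = 295953.63865

£295953.64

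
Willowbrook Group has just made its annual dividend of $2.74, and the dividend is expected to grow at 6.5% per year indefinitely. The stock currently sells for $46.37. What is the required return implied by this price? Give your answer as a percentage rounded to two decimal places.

12.79%

D₁ = $2.74 × 1.065 = $2.9181
P = D₁/(r − g) ⇒ r = D₁/P + g = $2.9181/$46.37 + 0.065 = 0.062931 + 0.065 = 0.127931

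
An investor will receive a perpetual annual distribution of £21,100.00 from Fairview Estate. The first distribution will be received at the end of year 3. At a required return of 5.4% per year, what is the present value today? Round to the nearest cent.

£351728.43

Value at end of year 2: C / r = £21,100.00 / 0.054 = £390,740.7407
Discount to today: PV = £390,740.7407 / (1 + 0.054)^2 = £390,740.7407 / 1.110916 = £351,728.43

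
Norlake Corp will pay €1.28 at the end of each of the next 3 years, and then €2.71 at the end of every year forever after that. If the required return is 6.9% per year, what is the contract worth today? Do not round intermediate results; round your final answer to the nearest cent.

€35.52

PV of 3-year annuity: €1.28 × [1 − (1+0.069)^−3] / 0.069 = 3.36527
Perpetuity value at year 3: €2.71 / 0.069 = 39.27536
PV of perpetuity: 39.27536 / (1+0.069)^3 = 32.15045
Total PV = 3.36527 + 32.15045 = 35.51572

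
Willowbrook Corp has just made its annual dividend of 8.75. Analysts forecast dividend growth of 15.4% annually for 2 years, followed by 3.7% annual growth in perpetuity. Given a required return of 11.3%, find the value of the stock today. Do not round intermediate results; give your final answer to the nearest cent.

146.83

D_1 = 10.09750
D_2 = 11.65251
Terminal value at year 2: TV = D_2×(1+g_2)/(r−g_2) = 12.08366/0.076 = 158.99550
P_0 = D_1/(1+r)^1 + D_2/(1+r)^2 + TV/(1+r)^2
    = 9.07233 + 9.40653 + 128.34960 = 146.82845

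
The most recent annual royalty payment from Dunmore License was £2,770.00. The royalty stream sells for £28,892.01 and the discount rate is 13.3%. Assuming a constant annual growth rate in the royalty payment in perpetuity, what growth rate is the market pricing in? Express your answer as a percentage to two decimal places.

3.39%

P = D₀(1+g)/(r−g) ⇒ P(r−g) = D₀(1+g) ⇒ g(P+D₀) = P·r − D₀
g = (P·r − D₀)/(P + D₀) = (£28,892.01×0.133 − £2,770.00) / (£28,892.01 + £2,770.00) = 0.033878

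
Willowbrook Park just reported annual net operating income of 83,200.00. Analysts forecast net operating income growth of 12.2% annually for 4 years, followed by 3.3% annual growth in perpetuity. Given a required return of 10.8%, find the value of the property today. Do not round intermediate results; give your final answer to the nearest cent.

D_1 = 93350.40000
D_2 = 104739.14880
D_3 = 117517.32495
D_4 = 131854.43860
Terminal value at year 4: TV = D_4×(1+g_2)/(r−g_2) = 136205.63507/0.075 = 1816075.13429
P_0 = D_1/(1+r)^1 + D_2/(1+r)^2 + D_3/(1+r)^3 + D_4/(1+r)^4 + TV/(1+r)^4
    = 84251.26354 + 85315.81019 + 86393.80779 + 87485.42630 + 1204965.93825 = 1548412.24607

1548412.25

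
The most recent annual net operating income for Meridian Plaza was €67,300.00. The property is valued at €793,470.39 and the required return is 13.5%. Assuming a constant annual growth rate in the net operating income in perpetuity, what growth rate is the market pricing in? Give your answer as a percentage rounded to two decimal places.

P = D₀(1+g)/(r−g) ⇒ P(r−g) = D₀(1+g) ⇒ g(P+D₀) = P·r − D₀
g = (P·r − D₀)/(P + D₀) = (€793,470.39×0.135 − €67,300.00) / (€793,470.39 + €67,300.00) = 0.046259

4.63%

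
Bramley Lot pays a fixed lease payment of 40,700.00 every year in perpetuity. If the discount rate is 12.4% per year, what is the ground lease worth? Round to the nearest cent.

Level perpetuity: PV = C / r = 40,700.00 / 0.124 = 328,225.81

328225.81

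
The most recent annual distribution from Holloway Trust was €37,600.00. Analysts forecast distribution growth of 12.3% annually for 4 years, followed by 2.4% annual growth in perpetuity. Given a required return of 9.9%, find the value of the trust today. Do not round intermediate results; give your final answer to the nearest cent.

€718491.72

D_1 = 42224.80000
D_2 = 47418.45040
D_3 = 53250.91980
D_4 = 59800.78293
Terminal value at year 4: TV = D_4×(1+g_2)/(r−g_2) = 61236.00172/0.075 = 816480.02300
P_0 = D_1/(1+r)^1 + D_2/(1+r)^2 + D_3/(1+r)^3 + D_4/(1+r)^4 + TV/(1+r)^4
    = 38421.11010 + 39260.15163 + 40117.51618 + 40993.60389 + 559699.33838 = 718491.72018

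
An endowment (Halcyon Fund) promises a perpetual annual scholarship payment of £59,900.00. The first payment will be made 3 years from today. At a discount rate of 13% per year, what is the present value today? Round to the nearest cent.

Value at end of year 2: C / r = £59,900.00 / 0.13 = £460,769.2308
Discount to today: PV = £460,769.2308 / (1 + 0.13)^2 = £460,769.2308 / 1.276900 = £360,849.89

£360849.89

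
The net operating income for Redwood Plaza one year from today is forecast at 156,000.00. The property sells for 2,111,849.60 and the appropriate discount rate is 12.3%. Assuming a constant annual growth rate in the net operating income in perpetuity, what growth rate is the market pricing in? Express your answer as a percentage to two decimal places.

P = D₁/(r−g) ⇒ g = r − D₁/P = 0.123 − 156,000.00/2,111,849.60 = 0.049131

4.91%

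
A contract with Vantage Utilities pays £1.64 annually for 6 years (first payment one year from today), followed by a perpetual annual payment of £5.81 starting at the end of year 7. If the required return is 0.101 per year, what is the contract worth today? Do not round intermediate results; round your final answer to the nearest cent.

PV of 6-year annuity: £1.64 × [1 − (1+0.101)^−6] / 0.101 = 7.12174
Perpetuity value at year 6: £5.81 / 0.101 = 57.52475
PV of perpetuity: 57.52475 / (1+0.101)^6 = 32.29467
Total PV = 7.12174 + 32.29467 = 39.41641

£39.42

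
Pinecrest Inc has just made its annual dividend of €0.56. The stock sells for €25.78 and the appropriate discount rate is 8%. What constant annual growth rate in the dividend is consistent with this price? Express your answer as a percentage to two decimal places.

P = D₀(1+g)/(r−g) ⇒ P(r−g) = D₀(1+g) ⇒ g(P+D₀) = P·r − D₀
g = (P·r − D₀)/(P + D₀) = (€25.78×0.08 − €0.56) / (€25.78 + €0.56) = 0.057039

5.70%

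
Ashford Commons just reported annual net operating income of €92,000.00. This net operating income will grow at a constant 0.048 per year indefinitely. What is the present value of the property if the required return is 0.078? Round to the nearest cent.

€3213866.67

D₁ = D₀ × (1 + g) = €92,000.00 × 1.048 = €96,416.0000
Growing perpetuity: P = D₁ / (r − g) = €96,416.0000 / (0.078 − 0.048) = €3,213,866.67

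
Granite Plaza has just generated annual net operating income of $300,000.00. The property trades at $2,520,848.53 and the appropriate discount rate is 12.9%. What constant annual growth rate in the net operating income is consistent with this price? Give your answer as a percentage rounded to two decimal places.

P = D₀(1+g)/(r−g) ⇒ P(r−g) = D₀(1+g) ⇒ g(P+D₀) = P·r − D₀
g = (P·r − D₀)/(P + D₀) = ($2,520,848.53×0.129 − $300,000.00) / ($2,520,848.53 + $300,000.00) = 0.008930

0.89%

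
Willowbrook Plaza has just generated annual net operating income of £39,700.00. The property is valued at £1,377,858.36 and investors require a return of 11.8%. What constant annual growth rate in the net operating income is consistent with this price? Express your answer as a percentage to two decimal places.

8.67%

P = D₀(1+g)/(r−g) ⇒ P(r−g) = D₀(1+g) ⇒ g(P+D₀) = P·r − D₀
g = (P·r − D₀)/(P + D₀) = (£1,377,858.36×0.118 − £39,700.00) / (£1,377,858.36 + £39,700.00) = 0.086689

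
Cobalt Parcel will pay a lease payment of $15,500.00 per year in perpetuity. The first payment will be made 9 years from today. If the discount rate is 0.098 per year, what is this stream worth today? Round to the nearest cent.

$74866.39

Value at end of year 8: C / r = $15,500.00 / 0.098 = $158,163.2653
Discount to today: PV = $158,163.2653 / (1 + 0.098)^8 = $158,163.2653 / 2.112607 = $74,866.39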